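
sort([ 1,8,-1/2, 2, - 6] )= [ - 6, - 1/2, 1,2,8 ]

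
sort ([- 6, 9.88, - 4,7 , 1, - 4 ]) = [-6 , - 4, - 4,1,7, 9.88 ]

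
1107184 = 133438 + 973746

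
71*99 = 7029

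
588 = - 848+1436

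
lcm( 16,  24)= 48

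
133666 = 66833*2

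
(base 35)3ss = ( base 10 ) 4683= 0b1001001001011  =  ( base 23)8JE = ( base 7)16440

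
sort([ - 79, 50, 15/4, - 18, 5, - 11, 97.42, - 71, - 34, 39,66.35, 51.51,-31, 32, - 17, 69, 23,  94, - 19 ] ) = [ - 79, - 71, - 34, - 31,-19, - 18, - 17, - 11, 15/4,5, 23, 32, 39 , 50, 51.51,66.35, 69,94,  97.42 ]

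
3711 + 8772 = 12483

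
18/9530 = 9/4765  =  0.00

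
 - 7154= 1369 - 8523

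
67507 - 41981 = 25526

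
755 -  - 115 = 870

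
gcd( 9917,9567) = 1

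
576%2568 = 576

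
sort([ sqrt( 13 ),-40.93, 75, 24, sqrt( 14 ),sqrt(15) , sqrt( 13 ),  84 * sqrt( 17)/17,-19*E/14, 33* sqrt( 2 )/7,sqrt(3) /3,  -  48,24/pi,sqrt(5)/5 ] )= [ - 48, - 40.93 ,  -  19* E/14,sqrt(5)/5, sqrt(3) /3,  sqrt(13), sqrt( 13), sqrt( 14 ), sqrt(  15), 33*sqrt (2)/7, 24/pi,  84*sqrt( 17 )/17, 24, 75]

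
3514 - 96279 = -92765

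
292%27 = 22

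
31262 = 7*4466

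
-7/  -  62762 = 1/8966= 0.00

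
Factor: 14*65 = 2^1*5^1*7^1*13^1  =  910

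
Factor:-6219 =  - 3^2*  691^1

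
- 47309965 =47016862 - 94326827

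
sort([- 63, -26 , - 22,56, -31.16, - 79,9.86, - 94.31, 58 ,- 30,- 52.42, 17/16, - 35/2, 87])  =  [-94.31, - 79,-63 ,- 52.42 , - 31.16, - 30,-26,  -  22,  -  35/2, 17/16, 9.86, 56,58, 87]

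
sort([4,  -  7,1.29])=[- 7, 1.29, 4]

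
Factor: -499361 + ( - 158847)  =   - 2^5*67^1*307^1 = - 658208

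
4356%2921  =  1435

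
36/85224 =3/7102 = 0.00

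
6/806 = 3/403 = 0.01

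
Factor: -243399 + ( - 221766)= - 3^2*5^1*10337^1  =  -  465165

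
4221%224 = 189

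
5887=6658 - 771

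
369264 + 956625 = 1325889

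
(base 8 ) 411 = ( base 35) 7k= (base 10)265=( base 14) 14D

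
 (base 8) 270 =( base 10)184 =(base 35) 59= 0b10111000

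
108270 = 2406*45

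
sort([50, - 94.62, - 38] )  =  [ - 94.62, - 38, 50] 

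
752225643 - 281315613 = 470910030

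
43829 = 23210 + 20619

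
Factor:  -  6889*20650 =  - 2^1*5^2 * 7^1 * 59^1*83^2 = - 142257850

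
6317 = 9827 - 3510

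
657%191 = 84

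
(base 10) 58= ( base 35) 1n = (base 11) 53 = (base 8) 72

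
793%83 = 46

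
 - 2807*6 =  - 16842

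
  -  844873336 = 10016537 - 854889873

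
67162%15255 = 6142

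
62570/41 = 1526 + 4/41 = 1526.10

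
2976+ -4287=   -  1311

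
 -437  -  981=  -  1418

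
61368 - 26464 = 34904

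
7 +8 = 15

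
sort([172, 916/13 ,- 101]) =[ - 101, 916/13, 172]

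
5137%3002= 2135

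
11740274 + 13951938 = 25692212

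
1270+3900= 5170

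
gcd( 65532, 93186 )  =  6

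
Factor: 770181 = 3^1* 149^1*1723^1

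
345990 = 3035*114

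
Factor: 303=3^1*101^1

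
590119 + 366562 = 956681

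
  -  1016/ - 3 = 338 + 2/3 = 338.67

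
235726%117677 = 372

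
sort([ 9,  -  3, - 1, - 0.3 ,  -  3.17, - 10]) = [ - 10, - 3.17,-3, - 1 , -0.3,9]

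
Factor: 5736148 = 2^2 * 11^1*130367^1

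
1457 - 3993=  - 2536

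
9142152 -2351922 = 6790230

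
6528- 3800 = 2728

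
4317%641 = 471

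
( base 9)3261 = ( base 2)100101100100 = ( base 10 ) 2404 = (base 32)2b4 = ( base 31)2FH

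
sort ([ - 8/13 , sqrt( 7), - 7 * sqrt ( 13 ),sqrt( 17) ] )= [-7 * sqrt( 13 ),  -  8/13,sqrt( 7),sqrt ( 17) ]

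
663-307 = 356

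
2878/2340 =1439/1170 = 1.23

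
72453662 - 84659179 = -12205517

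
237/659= 237/659 = 0.36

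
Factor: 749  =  7^1*107^1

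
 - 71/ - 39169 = 71/39169=0.00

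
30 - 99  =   - 69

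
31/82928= 31/82928 = 0.00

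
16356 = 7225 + 9131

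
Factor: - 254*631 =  - 2^1*127^1*631^1 = -  160274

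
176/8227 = 176/8227 = 0.02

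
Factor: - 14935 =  - 5^1*29^1 * 103^1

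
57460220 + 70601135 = 128061355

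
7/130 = 7/130 = 0.05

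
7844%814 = 518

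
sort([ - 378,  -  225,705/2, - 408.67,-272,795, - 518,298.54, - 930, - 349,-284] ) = [ - 930, - 518, - 408.67, - 378, - 349,-284, - 272, - 225,298.54,705/2,795 ]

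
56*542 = 30352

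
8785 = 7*1255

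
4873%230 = 43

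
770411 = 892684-122273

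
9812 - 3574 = 6238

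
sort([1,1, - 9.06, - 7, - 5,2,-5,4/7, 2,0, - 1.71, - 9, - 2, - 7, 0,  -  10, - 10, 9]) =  [ - 10, - 10, - 9.06, - 9, - 7, -7, - 5, - 5,-2, - 1.71,  0,0, 4/7, 1 , 1  ,  2,2, 9]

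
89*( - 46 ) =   -  4094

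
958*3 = 2874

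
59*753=44427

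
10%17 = 10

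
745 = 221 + 524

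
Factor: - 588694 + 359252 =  -2^1*89^1*1289^1 = -229442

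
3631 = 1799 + 1832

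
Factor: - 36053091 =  - 3^2*53^1*75583^1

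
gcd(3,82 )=1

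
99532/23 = 99532/23 = 4327.48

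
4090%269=55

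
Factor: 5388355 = 5^1*7^1*153953^1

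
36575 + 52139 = 88714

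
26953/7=3850 + 3/7 = 3850.43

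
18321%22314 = 18321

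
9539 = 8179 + 1360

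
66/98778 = 11/16463 = 0.00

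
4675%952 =867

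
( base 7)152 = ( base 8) 126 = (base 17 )51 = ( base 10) 86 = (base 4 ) 1112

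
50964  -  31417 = 19547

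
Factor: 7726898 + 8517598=16244496 = 2^4*3^3*  31^1* 1213^1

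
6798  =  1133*6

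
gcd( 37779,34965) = 21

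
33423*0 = 0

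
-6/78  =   - 1/13 = - 0.08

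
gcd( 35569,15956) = 1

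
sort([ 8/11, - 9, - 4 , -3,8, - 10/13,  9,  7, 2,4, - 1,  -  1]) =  [ - 9, - 4, - 3, - 1 , - 1 , - 10/13,8/11 , 2, 4, 7,8, 9]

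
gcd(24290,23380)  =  70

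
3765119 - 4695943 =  - 930824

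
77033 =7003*11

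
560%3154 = 560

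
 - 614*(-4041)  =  2481174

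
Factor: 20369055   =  3^1*5^1*7^3*  37^1 * 107^1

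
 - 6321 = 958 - 7279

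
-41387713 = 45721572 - 87109285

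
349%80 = 29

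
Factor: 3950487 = 3^2*109^1*4027^1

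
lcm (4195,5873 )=29365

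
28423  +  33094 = 61517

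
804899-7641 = 797258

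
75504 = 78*968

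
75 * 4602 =345150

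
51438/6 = 8573 = 8573.00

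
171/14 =171/14 = 12.21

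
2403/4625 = 2403/4625 = 0.52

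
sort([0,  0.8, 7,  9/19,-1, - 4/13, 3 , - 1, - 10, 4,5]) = [ - 10, - 1, - 1, - 4/13,0,9/19,  0.8,3 , 4,5,7]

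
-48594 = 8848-57442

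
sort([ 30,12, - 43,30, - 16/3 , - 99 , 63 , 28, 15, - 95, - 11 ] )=[ - 99, - 95,-43, - 11,-16/3, 12,15, 28, 30,30,63 ] 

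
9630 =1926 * 5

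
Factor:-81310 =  - 2^1 * 5^1*47^1*173^1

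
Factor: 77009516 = 2^2*  79^1*243701^1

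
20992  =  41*512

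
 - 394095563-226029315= -620124878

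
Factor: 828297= 3^2*92033^1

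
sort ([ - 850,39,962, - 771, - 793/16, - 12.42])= [  -  850, - 771, - 793/16, - 12.42,39,962] 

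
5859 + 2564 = 8423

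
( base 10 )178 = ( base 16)b2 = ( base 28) 6a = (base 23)7h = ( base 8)262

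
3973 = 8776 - 4803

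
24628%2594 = 1282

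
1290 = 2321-1031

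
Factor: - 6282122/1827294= -3^( - 1)*11^1 * 19^2* 113^1*139^ (-1 )*313^( - 1 )= - 448723/130521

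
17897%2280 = 1937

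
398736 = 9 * 44304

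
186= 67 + 119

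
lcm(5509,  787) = 5509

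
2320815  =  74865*31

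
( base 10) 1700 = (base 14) 896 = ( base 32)1L4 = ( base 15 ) 785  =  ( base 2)11010100100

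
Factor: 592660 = 2^2 *5^1*29633^1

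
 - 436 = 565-1001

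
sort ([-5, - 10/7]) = [-5, - 10/7] 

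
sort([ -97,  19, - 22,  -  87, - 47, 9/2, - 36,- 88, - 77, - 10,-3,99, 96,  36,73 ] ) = [ - 97, - 88, - 87,-77,-47, - 36, - 22,-10,  -  3 , 9/2, 19,36,  73,96,99] 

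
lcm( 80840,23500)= 2021000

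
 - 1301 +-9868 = -11169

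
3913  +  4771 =8684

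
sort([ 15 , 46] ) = [ 15, 46 ]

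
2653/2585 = 2653/2585=1.03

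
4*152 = 608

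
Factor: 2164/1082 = 2^1 = 2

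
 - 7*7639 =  - 53473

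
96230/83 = 1159 + 33/83 = 1159.40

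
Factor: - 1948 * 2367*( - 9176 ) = 2^5 * 3^2*31^1*37^1*263^1*487^1 = 42309765216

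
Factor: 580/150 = 58/15 = 2^1*3^( - 1 ) * 5^( - 1)*29^1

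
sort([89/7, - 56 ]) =[-56,  89/7 ]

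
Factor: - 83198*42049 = -2^1 *7^1*17^1*2447^1*6007^1 = - 3498392702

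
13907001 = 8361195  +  5545806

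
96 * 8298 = 796608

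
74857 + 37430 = 112287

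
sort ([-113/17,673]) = [  -  113/17,673 ]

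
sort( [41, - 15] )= [  -  15,41]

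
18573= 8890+9683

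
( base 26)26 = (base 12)4a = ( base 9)64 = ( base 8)72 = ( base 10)58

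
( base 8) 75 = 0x3d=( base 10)61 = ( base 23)2f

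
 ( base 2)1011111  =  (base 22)47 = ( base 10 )95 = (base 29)38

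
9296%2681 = 1253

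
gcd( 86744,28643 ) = 1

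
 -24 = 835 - 859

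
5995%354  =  331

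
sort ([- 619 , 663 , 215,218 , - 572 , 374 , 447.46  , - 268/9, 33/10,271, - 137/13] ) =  [-619, - 572,-268/9 ,-137/13, 33/10,215,218,271, 374,447.46,  663]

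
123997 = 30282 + 93715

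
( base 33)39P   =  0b111000000101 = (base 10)3589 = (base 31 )3MO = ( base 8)7005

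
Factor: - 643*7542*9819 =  - 2^1*3^4*419^1*643^1*1091^1 = - 47617299414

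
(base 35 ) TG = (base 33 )v8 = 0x407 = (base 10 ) 1031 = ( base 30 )14b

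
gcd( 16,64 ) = 16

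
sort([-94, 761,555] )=[ - 94 , 555,761]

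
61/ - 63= - 61/63  =  - 0.97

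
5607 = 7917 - 2310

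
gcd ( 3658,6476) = 2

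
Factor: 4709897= 859^1*5483^1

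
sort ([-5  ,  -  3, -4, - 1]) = [ - 5,-4 ,-3,- 1]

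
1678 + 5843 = 7521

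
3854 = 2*1927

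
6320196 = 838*7542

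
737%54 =35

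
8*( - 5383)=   -  43064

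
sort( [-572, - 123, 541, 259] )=[ - 572,-123, 259,  541]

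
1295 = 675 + 620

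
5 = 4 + 1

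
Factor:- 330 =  - 2^1*3^1*5^1*11^1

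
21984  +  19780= 41764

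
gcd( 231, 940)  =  1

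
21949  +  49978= 71927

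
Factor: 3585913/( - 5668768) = -2^( - 5 )*7^(-1 )*25307^(-1) * 3585913^1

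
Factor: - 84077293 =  - 29^2*257^1*389^1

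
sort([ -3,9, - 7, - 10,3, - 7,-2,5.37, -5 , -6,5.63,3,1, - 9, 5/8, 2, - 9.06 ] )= [-10, - 9.06,- 9,-7 , - 7, - 6, - 5,- 3,  -  2, 5/8, 1, 2,  3,3, 5.37,  5.63,  9] 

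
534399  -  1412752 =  - 878353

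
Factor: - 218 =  - 2^1*109^1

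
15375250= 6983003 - - 8392247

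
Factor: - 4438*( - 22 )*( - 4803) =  - 468945708= -2^2*3^1*7^1*11^1 * 317^1*1601^1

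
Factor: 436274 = 2^1*218137^1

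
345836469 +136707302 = 482543771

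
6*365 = 2190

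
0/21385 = 0 = 0.00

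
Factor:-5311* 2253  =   - 11965683 = -3^1* 47^1*113^1*  751^1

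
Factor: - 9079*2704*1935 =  - 2^4*3^2*5^1 * 7^1*13^2*43^1*1297^1 = - 47503506960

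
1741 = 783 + 958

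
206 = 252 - 46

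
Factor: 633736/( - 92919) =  - 2^3* 3^(  -  1 )*37^1*47^( -1 )*659^( -1 ) * 2141^1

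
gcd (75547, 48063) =1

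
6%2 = 0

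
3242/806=4+9/403 = 4.02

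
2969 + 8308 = 11277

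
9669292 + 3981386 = 13650678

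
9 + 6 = 15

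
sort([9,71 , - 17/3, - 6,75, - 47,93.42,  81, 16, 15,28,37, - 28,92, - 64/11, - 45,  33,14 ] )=[ - 47, - 45, - 28, - 6,-64/11,  -  17/3,9,14, 15,16,28, 33, 37 , 71,75,81,92,93.42 ]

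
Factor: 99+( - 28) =71= 71^1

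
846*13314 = 11263644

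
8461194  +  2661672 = 11122866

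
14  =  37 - 23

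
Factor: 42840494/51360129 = 2^1 * 3^( - 3)*509^1*1249^( - 1)*1523^( - 1 )*42083^1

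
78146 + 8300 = 86446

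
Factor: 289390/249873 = 6730/5811 =2^1*3^( - 1)*5^1*13^( - 1 )*149^( - 1 ) * 673^1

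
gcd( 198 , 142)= 2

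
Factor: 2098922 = 2^1*7^1*17^1 * 8819^1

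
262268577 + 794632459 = 1056901036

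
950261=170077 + 780184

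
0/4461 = 0= 0.00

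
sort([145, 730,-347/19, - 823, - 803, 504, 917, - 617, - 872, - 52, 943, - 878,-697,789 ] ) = [ - 878, - 872,-823,-803, - 697 , - 617,-52, - 347/19,145, 504, 730, 789,  917,943] 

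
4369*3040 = 13281760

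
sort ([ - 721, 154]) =[-721,154] 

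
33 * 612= 20196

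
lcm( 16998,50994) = 50994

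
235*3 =705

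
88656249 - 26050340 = 62605909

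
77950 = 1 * 77950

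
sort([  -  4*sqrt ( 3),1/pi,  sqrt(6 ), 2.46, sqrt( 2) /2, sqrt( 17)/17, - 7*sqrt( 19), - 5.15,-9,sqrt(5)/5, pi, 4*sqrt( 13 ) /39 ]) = [ - 7 * sqrt( 19 ),  -  9, - 4*sqrt(3) , - 5.15, sqrt(17 )/17 , 1/pi, 4*sqrt ( 13 )/39, sqrt(5 ) /5,  sqrt( 2)/2, sqrt( 6), 2.46,pi ] 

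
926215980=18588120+907627860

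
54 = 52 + 2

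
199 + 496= 695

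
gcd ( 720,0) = 720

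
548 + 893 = 1441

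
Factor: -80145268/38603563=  - 2^2 * 7^1*19^1* 3821^(-1 )* 10103^(  -  1) * 150649^1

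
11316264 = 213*53128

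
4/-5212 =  - 1 + 1302/1303  =  -0.00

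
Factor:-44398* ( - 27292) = 2^3*79^1*281^1*6823^1 = 1211710216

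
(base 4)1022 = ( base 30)2e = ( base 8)112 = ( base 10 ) 74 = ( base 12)62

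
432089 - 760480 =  - 328391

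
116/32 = 29/8 =3.62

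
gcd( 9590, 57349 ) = 1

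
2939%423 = 401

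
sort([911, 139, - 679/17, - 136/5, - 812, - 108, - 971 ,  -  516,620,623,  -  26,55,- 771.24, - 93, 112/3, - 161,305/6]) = [ - 971 , - 812, - 771.24,  -  516, - 161, - 108,-93 ,-679/17 , - 136/5, - 26, 112/3,305/6,55, 139 , 620, 623, 911] 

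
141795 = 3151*45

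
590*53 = 31270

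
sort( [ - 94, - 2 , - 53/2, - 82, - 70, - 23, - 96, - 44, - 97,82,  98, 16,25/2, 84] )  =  [  -  97,- 96, - 94, - 82, - 70,  -  44, - 53/2, - 23, - 2,25/2, 16,82, 84, 98 ] 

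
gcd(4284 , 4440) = 12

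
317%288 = 29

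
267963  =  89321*3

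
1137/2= 1137/2 = 568.50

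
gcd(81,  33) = 3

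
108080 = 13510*8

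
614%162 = 128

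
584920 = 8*73115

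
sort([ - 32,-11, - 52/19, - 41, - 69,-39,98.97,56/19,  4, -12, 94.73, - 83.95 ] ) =[  -  83.95,  -  69, - 41, - 39, - 32,  -  12,  -  11, - 52/19,56/19, 4,94.73,98.97]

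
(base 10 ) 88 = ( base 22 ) 40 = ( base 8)130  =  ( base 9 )107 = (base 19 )4c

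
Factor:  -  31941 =  -  3^3 * 7^1 * 13^2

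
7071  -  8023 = -952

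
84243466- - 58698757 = 142942223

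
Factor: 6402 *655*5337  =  22379695470 = 2^1* 3^3*5^1 * 11^1 *97^1 *131^1*593^1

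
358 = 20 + 338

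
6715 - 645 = 6070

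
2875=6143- 3268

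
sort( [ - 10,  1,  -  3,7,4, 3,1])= [-10, - 3,1,1, 3,  4,7]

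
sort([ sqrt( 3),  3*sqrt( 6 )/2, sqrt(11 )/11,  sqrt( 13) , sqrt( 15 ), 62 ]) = [sqrt(11 )/11, sqrt (3 ), sqrt( 13), 3*sqrt( 6 ) /2, sqrt( 15 ),62] 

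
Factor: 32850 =2^1*3^2* 5^2 * 73^1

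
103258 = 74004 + 29254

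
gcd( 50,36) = 2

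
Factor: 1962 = 2^1*3^2*109^1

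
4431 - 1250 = 3181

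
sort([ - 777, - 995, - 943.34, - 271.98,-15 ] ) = [  -  995,-943.34,  -  777, - 271.98, - 15] 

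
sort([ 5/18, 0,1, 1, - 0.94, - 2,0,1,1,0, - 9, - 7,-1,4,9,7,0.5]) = [ - 9,  -  7,-2, - 1, - 0.94, 0,0,0,5/18, 0.5, 1,1,  1,1,4,  7,9 ]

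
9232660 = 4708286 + 4524374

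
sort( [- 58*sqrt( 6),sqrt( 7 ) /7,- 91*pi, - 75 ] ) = [ - 91*pi, - 58 * sqrt (6 ), - 75,sqrt( 7) /7]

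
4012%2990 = 1022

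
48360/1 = 48360 = 48360.00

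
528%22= 0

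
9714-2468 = 7246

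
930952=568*1639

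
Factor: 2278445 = 5^1*  13^1*35053^1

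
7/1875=7/1875 = 0.00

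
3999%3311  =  688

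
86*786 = 67596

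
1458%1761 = 1458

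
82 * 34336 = 2815552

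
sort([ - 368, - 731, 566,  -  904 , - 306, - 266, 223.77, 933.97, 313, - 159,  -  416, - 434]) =[ - 904, - 731, - 434, - 416, -368,-306, - 266, - 159 , 223.77, 313, 566,933.97]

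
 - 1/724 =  - 1/724 =- 0.00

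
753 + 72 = 825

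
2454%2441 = 13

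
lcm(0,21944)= 0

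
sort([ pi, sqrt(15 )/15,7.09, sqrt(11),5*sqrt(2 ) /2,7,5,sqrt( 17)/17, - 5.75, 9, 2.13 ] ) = [ - 5.75, sqrt(17 ) /17,sqrt(15) /15,2.13,pi,  sqrt(11 ),5 * sqrt( 2) /2 , 5,7,7.09, 9] 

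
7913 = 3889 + 4024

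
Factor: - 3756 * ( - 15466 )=58090296 = 2^3*3^1*11^1 *19^1*37^1 * 313^1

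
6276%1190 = 326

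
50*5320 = 266000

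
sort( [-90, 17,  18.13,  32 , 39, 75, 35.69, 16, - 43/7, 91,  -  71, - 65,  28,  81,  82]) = [ - 90, - 71,  -  65, - 43/7,16,17,18.13,28,  32,35.69,39, 75,81,  82 , 91]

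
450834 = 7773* 58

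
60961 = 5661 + 55300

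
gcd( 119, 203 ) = 7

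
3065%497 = 83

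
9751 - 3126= 6625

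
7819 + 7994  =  15813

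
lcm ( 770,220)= 1540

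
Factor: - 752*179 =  - 2^4*47^1*179^1 =- 134608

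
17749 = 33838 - 16089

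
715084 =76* 9409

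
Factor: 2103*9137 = 19215111= 3^1*701^1*9137^1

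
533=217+316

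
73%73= 0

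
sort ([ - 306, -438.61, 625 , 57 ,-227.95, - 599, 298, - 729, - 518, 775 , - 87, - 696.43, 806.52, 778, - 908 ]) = [  -  908, - 729, - 696.43, - 599 ,- 518 , - 438.61,-306,- 227.95, - 87,57,298, 625,  775,778,806.52] 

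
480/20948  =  120/5237 = 0.02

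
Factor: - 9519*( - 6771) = 3^2*19^1*37^1 * 61^1*167^1 = 64453149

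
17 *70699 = 1201883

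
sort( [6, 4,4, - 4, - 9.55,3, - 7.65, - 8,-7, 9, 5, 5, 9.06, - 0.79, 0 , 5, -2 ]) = [ - 9.55,-8,-7.65 ,-7, - 4, - 2, - 0.79, 0, 3, 4, 4, 5, 5, 5,6, 9, 9.06 ]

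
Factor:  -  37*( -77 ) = 2849 = 7^1*11^1 * 37^1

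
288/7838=144/3919 = 0.04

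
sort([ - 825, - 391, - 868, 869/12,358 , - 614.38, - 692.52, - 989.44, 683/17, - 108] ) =[ - 989.44, -868, - 825, - 692.52, - 614.38, - 391,-108,683/17 , 869/12, 358]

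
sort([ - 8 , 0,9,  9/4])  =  [ - 8 , 0, 9/4,9] 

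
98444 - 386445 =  - 288001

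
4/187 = 4/187 = 0.02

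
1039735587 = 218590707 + 821144880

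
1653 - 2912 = -1259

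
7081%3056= 969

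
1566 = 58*27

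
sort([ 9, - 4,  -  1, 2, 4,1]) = [-4, - 1,1,  2, 4, 9 ]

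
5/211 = 5/211 = 0.02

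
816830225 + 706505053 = 1523335278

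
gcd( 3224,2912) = 104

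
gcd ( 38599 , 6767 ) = 1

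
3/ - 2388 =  - 1/796  =  - 0.00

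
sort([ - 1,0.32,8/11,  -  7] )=[ - 7,-1,0.32,8/11 ] 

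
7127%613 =384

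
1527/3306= 509/1102 = 0.46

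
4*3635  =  14540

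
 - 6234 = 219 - 6453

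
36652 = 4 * 9163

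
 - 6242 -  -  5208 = -1034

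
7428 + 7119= 14547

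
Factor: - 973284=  - 2^2* 3^1 *13^1*17^1*367^1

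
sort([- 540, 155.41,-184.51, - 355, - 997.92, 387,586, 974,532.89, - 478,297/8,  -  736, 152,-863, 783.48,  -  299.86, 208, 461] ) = [-997.92, - 863,  -  736, - 540,  -  478, - 355, - 299.86, - 184.51, 297/8, 152, 155.41, 208 , 387, 461, 532.89, 586, 783.48, 974 ] 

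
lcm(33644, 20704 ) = 269152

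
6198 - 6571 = - 373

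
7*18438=129066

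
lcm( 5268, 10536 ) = 10536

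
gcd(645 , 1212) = 3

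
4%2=0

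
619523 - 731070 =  -111547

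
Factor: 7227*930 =2^1*3^3 * 5^1* 11^1 * 31^1*73^1  =  6721110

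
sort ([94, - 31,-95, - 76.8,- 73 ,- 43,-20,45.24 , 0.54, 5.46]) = [ - 95,-76.8,-73,-43,  -  31, - 20, 0.54, 5.46,45.24 , 94]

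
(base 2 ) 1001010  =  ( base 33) 28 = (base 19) 3h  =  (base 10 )74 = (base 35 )24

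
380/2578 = 190/1289= 0.15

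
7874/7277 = 1 + 597/7277=   1.08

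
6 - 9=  - 3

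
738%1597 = 738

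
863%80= 63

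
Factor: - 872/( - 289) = 2^3*17^( - 2)*109^1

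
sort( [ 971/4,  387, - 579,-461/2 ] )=[-579,-461/2,971/4,  387]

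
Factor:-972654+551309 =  - 5^1 * 17^1*4957^1 = - 421345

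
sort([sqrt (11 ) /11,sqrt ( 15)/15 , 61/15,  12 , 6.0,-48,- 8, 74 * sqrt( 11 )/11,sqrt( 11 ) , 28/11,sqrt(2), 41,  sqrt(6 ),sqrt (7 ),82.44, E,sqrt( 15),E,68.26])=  [ - 48 ,  -  8, sqrt ( 15 )/15, sqrt(11)/11,sqrt(2),sqrt ( 6 ),28/11,  sqrt(7),E,  E,sqrt(11), sqrt( 15 ),61/15, 6.0,  12,  74*sqrt( 11)/11, 41,  68.26,82.44 ]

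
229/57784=229/57784 = 0.00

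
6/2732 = 3/1366 = 0.00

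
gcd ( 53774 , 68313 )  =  7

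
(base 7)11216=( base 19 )7H5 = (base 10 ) 2855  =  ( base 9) 3822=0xb27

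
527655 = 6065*87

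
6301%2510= 1281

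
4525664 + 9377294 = 13902958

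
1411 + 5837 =7248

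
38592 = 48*804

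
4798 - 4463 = 335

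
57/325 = 57/325 = 0.18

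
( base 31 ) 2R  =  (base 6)225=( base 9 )108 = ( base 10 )89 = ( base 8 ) 131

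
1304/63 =20 + 44/63= 20.70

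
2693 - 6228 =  - 3535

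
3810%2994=816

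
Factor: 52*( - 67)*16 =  - 55744 = - 2^6 * 13^1 * 67^1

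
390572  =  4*97643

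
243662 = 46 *5297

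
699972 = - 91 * (  -  7692 ) 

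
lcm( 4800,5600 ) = 33600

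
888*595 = 528360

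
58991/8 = 58991/8 = 7373.88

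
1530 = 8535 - 7005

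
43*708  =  30444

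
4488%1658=1172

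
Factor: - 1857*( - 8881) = 3^1*83^1*107^1*619^1 =16492017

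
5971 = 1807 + 4164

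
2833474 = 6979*406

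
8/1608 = 1/201 = 0.00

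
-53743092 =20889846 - 74632938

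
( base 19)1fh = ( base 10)663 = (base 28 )NJ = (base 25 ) 11d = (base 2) 1010010111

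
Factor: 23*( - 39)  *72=- 64584 =- 2^3 * 3^3*13^1 * 23^1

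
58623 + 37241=95864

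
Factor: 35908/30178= 2^1*47^1*79^(  -  1) = 94/79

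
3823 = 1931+1892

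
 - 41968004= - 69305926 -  - 27337922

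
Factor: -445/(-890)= 2^( - 1) = 1/2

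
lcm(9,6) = 18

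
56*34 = 1904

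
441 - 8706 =-8265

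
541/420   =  1 + 121/420 = 1.29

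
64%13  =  12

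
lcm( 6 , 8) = 24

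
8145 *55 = 447975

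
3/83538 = 1/27846 = 0.00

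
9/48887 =9/48887=0.00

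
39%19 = 1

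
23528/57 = 23528/57  =  412.77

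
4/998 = 2/499 = 0.00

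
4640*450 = 2088000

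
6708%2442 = 1824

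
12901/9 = 1433+4/9 = 1433.44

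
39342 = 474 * 83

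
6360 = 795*8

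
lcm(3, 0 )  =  0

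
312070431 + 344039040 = 656109471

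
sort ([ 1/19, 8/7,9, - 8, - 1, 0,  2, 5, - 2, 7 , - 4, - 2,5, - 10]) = [-10, - 8, - 4,-2, - 2, - 1,0, 1/19, 8/7,2,5,5, 7, 9 ] 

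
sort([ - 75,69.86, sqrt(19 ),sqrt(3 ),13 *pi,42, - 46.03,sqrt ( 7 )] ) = [ - 75,-46.03,sqrt( 3 ), sqrt( 7),  sqrt(19 ),13*pi,42, 69.86]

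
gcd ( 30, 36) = 6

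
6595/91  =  6595/91 =72.47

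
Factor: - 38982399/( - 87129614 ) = 2^( - 1)*3^1*11^ ( -1 )*13^( - 1 )*67^( - 1 )*4547^ ( - 1)*12994133^1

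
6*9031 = 54186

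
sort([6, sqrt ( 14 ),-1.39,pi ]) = [-1.39,  pi,  sqrt(14),6]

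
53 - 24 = 29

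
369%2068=369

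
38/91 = 38/91 = 0.42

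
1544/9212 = 386/2303 = 0.17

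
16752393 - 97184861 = -80432468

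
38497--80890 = 119387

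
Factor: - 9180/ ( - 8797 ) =2^2*3^3*5^1 * 17^1 * 19^ ( - 1 )*463^( - 1 )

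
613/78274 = 613/78274 = 0.01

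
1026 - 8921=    - 7895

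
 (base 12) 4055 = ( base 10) 6977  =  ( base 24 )C2H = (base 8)15501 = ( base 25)B42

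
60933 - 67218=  - 6285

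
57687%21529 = 14629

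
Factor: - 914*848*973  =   - 754145056 = - 2^5 * 7^1*53^1*139^1*457^1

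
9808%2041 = 1644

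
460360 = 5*92072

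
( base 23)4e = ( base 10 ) 106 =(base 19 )5B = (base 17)64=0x6A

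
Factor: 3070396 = 2^2*7^1*53^1 * 2069^1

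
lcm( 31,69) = 2139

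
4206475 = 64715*65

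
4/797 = 4/797 = 0.01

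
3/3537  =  1/1179 = 0.00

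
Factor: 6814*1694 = 2^2*7^1 * 11^2 * 3407^1  =  11542916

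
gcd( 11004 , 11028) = 12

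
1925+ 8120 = 10045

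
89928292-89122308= 805984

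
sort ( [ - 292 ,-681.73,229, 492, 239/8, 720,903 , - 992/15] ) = [- 681.73, - 292, - 992/15, 239/8,229,492,720,903]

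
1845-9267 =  - 7422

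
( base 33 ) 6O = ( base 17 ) d1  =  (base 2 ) 11011110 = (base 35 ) 6c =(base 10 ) 222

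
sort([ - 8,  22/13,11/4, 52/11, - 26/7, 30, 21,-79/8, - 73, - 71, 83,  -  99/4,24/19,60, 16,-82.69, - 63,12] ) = [ - 82.69, - 73, - 71, -63,  -  99/4, - 79/8, - 8,  -  26/7 , 24/19, 22/13, 11/4,52/11,  12,16,21,30, 60,83 ] 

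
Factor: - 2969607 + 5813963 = 2^2*711089^1 = 2844356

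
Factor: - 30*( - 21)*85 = 53550 = 2^1*3^2 * 5^2*7^1*  17^1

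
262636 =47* 5588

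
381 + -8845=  - 8464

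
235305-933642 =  - 698337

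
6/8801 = 6/8801 = 0.00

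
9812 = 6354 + 3458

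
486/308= 243/154= 1.58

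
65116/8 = 8139  +  1/2= 8139.50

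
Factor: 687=3^1*229^1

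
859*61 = 52399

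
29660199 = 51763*573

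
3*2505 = 7515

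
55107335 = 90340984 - 35233649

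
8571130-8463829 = 107301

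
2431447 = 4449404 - 2017957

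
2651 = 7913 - 5262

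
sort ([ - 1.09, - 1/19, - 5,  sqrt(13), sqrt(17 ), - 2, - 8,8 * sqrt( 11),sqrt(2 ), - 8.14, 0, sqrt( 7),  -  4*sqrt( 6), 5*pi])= [- 4*sqrt( 6),  -  8.14, - 8, - 5, -2 , - 1.09,-1/19, 0,sqrt(2 ), sqrt ( 7),  sqrt( 13 ), sqrt (17),5*pi,8*sqrt( 11 )]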